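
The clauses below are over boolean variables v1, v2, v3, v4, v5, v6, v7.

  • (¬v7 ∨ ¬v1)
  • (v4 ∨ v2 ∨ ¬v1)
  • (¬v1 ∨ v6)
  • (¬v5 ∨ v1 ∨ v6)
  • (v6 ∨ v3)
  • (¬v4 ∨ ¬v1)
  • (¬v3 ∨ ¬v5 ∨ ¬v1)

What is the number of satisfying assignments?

43

Case analysis on v1 and v6:
  v1=T, v6=T: remaining (v2,v3,v4,v5,v7) ∈ {(T,F,F,F,F); (T,F,F,T,F); (T,T,F,F,F)} — 3.
  v1=T, v6=F: a clause becomes empty — 0.
  v1=F, v6=T: v2, v3, v4, v5, v7 free → 2^5 = 32.
  v1=F, v6=F: forces v3=T; v5=F; v2, v4, v7 free → 2^3 = 8.
Total: 3 + 0 + 32 + 8 = 43.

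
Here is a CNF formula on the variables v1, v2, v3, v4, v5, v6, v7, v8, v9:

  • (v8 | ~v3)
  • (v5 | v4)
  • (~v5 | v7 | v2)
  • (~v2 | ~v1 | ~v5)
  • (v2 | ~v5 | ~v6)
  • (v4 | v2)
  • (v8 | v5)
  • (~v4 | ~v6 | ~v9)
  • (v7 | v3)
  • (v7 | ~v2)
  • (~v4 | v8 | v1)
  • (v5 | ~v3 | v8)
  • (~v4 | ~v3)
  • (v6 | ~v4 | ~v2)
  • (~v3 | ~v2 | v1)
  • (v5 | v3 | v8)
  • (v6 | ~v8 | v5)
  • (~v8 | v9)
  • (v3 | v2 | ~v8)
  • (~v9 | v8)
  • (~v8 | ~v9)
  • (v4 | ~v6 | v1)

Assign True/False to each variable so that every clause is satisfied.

v1 = 1, v2 = 0, v3 = 0, v4 = 1, v5 = 1, v6 = 0, v7 = 1, v8 = 0, v9 = 0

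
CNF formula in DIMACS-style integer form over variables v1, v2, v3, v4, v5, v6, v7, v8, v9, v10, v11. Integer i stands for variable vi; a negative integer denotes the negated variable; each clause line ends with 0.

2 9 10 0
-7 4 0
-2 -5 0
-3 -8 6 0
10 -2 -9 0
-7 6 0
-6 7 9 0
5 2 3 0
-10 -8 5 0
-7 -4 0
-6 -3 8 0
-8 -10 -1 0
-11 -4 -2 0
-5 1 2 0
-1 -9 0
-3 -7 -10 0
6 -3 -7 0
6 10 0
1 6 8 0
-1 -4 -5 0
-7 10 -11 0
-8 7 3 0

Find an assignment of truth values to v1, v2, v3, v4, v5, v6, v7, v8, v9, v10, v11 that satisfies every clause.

Pure literal: v11 appears only negated; assign v11 = False.
Branch on v1: take v1 = False.
For the remaining variables, v2 = False, v3 = True, v4 = True, v5 = False, v6 = True, v7 = False, v8 = True, v9 = True, v10 = False works.
Every clause has at least one true literal under this assignment.

v1=F, v2=F, v3=T, v4=T, v5=F, v6=T, v7=F, v8=T, v9=T, v10=F, v11=F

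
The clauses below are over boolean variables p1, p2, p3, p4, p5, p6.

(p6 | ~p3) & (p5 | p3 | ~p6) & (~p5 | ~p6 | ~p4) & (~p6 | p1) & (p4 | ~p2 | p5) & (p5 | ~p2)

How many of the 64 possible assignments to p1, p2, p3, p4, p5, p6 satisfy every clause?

18

Split on p5, then p6.
  p5=1, p6=1: remaining (p1,p2,p3,p4) ∈ {(1,0,0,0); (1,0,1,0); (1,1,0,0); (1,1,1,0)} — 4.
  p5=1, p6=0: forces p3=0; p1, p2, p4 free → 2^3 = 8.
  p5=0, p6=1: remaining (p1,p2,p3,p4) ∈ {(1,0,1,0); (1,0,1,1)} — 2.
  p5=0, p6=0: remaining (p1,p2,p3,p4) ∈ {(0,0,0,0); (0,0,0,1); (1,0,0,0); (1,0,0,1)} — 4.
Total: 4 + 8 + 2 + 4 = 18.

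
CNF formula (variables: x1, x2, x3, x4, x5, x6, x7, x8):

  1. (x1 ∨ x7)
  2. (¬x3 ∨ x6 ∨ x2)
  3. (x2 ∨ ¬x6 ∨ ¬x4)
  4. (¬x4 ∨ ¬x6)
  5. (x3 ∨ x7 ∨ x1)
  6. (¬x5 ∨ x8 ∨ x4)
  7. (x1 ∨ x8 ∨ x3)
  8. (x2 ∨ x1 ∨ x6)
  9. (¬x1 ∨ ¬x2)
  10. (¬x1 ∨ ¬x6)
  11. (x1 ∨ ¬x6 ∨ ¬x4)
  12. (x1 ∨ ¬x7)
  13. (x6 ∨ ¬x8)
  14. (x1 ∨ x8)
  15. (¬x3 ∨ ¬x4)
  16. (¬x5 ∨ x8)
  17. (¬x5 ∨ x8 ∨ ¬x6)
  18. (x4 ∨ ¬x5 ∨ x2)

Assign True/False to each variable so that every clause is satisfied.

x1=T  x2=F  x3=F  x4=F  x5=F  x6=F  x7=T  x8=F

Pure literal: x5 appears only negated; assign x5 = False.
Set x1 = True and propagate.
  then x2 is forced to False.
  then x6 is forced to False.
  then x3 is forced to False.
  then x8 is forced to False.
x4, x7 are now unconstrained; take x4 = False, x7 = True.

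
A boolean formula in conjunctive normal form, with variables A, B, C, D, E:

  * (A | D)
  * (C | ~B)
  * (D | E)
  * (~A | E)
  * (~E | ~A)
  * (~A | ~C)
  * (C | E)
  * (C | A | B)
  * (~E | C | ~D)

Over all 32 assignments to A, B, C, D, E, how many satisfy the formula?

Satisfying assignments:
  A=F B=F C=T D=T E=F
  A=F B=F C=T D=T E=T
  A=F B=T C=T D=T E=F
  A=F B=T C=T D=T E=T
That's 4 in total.

4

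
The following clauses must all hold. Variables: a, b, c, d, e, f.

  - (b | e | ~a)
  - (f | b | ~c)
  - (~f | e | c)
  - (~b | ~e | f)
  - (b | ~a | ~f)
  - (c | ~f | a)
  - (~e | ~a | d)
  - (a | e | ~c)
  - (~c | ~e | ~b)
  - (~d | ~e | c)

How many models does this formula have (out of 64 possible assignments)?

Case analysis on e and c:
  e=1, c=1: remaining (a,b,d,f) ∈ {(0,0,0,1); (0,0,1,1)} — 2.
  e=1, c=0: remaining (a,b,d,f) ∈ {(0,0,0,0)} — 1.
  e=0, c=1: remaining (a,b,d,f) ∈ {(1,1,0,0); (1,1,0,1); (1,1,1,0); (1,1,1,1)} — 4.
  e=0, c=0: d free; 3 ways for (a,b,f) × 2^1 = 6.
Total: 2 + 1 + 4 + 6 = 13.

13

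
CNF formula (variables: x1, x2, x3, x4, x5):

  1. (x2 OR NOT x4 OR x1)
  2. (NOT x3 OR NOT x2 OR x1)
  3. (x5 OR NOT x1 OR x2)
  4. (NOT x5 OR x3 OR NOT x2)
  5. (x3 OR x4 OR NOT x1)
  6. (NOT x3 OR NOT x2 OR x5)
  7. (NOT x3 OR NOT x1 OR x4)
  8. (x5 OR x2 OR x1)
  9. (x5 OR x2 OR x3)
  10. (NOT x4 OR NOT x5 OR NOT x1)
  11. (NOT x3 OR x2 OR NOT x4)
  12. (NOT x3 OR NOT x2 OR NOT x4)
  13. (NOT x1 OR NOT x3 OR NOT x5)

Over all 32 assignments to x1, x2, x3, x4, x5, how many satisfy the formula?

5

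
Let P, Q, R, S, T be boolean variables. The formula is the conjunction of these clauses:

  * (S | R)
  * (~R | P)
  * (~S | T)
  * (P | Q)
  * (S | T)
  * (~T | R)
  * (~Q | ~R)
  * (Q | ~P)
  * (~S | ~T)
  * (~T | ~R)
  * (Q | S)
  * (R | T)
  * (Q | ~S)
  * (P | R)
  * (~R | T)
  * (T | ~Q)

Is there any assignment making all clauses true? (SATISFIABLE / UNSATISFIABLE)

UNSATISFIABLE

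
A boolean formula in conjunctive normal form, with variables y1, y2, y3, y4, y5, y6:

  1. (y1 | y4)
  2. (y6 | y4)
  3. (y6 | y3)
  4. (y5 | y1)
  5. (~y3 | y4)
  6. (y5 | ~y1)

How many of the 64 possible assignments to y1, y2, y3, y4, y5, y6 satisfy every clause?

14

Split on y1, then y4.
  y1=T, y4=T: y2 free; 3 ways for (y3,y5,y6) × 2^1 = 6.
  y1=T, y4=F: remaining (y2,y3,y5,y6) ∈ {(F,F,T,T); (T,F,T,T)} — 2.
  y1=F, y4=T: y2 free; 3 ways for (y3,y5,y6) × 2^1 = 6.
  y1=F, y4=F: a clause becomes empty — 0.
Total: 6 + 2 + 6 + 0 = 14.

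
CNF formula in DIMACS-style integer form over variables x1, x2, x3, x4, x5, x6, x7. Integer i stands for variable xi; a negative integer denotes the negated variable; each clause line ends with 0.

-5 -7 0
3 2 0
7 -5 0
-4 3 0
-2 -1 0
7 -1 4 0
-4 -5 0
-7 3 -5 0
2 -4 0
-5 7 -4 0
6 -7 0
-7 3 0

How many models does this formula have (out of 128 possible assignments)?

Case analysis on x7 and x4:
  x7=1, x4=1: remaining (x1,x2,x3,x5,x6) ∈ {(0,1,1,0,1)} — 1.
  x7=1, x4=0: remaining (x1,x2,x3,x5,x6) ∈ {(0,0,1,0,1); (0,1,1,0,1); (1,0,1,0,1)} — 3.
  x7=0, x4=1: remaining (x1,x2,x3,x5,x6) ∈ {(0,1,1,0,0); (0,1,1,0,1)} — 2.
  x7=0, x4=0: x6 free; 3 ways for (x1,x2,x3,x5) × 2^1 = 6.
Total: 1 + 3 + 2 + 6 = 12.

12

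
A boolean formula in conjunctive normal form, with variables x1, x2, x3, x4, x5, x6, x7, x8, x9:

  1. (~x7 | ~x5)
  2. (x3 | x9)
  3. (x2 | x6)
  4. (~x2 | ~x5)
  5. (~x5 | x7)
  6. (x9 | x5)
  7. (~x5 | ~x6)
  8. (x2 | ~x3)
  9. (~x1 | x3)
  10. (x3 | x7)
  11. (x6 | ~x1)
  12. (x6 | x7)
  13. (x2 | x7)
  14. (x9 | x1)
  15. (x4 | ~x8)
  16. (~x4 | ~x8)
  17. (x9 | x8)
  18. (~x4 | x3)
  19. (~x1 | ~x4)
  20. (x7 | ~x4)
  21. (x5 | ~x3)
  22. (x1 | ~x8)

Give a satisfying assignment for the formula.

x1=F, x2=T, x3=F, x4=F, x5=F, x6=T, x7=T, x8=F, x9=T

Check each clause:
  1. (~x7 | ~x5) — ~x5 is true.
  2. (x3 | x9) — x9 is true.
  3. (x2 | x6) — x2 is true.
  4. (~x2 | ~x5) — ~x5 is true.
  5. (x7 | ~x5) — ~x5 is true.
  6. (x9 | x5) — x9 is true.
  7. (~x5 | ~x6) — ~x5 is true.
  8. (~x3 | x2) — x2 is true.
  9. (x3 | ~x1) — ~x1 is true.
  10. (x7 | x3) — x7 is true.
  11. (~x1 | x6) — ~x1 is true.
  12. (x6 | x7) — x6 is true.
  13. (x7 | x2) — x2 is true.
  14. (x9 | x1) — x9 is true.
  15. (~x8 | x4) — ~x8 is true.
  16. (~x4 | ~x8) — ~x8 is true.
  17. (x8 | x9) — x9 is true.
  18. (x3 | ~x4) — ~x4 is true.
  19. (~x4 | ~x1) — ~x4 is true.
  20. (~x4 | x7) — ~x4 is true.
  21. (x5 | ~x3) — ~x3 is true.
  22. (x1 | ~x8) — ~x8 is true.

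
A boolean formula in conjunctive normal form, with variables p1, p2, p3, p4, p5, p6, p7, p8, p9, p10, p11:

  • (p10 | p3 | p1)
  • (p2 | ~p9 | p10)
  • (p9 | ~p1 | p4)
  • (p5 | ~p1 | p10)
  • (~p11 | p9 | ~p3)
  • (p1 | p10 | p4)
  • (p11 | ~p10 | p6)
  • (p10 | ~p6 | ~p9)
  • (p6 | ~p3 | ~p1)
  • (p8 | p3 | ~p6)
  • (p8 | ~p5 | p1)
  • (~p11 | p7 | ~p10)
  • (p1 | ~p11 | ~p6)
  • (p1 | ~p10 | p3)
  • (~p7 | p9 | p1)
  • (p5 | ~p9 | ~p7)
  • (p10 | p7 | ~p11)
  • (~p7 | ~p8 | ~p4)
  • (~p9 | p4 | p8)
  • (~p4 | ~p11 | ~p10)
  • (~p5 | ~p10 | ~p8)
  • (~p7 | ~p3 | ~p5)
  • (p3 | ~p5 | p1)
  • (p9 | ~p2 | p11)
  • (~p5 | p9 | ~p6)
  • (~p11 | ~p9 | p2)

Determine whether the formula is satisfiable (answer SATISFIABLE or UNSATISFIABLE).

SATISFIABLE

Branch on p1: take p1 = True.
Branch on p2: take p2 = True.
For the remaining variables, p3 = False, p4 = False, p5 = True, p6 = False, p7 = True, p8 = True, p9 = True, p10 = False, p11 = False works.
Every clause has at least one true literal under this assignment.
So p1=True, p2=True, p3=False, p4=False, p5=True, p6=False, p7=True, p8=True, p9=True, p10=False, p11=False is a satisfying assignment.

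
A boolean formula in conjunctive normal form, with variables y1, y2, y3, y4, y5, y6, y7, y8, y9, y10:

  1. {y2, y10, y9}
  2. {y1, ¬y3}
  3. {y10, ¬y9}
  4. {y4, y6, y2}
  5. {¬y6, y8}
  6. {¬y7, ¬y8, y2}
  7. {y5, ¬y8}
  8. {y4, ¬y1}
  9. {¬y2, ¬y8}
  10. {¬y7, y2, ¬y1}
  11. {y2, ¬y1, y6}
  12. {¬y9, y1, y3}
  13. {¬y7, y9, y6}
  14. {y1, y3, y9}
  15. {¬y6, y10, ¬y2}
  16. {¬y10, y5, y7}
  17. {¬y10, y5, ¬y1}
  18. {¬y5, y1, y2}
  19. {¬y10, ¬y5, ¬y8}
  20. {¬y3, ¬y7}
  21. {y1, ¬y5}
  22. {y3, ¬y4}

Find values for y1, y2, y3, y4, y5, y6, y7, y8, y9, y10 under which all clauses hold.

y1 = True, y2 = True, y3 = True, y4 = True, y5 = True, y6 = False, y7 = False, y8 = False, y9 = False, y10 = False

Check each clause:
  1. {y9, y10, y2} — y2 is true.
  2. {y1, ¬y3} — y1 is true.
  3. {¬y9, y10} — ¬y9 is true.
  4. {y4, y2, y6} — y2 is true.
  5. {¬y6, y8} — ¬y6 is true.
  6. {¬y8, y2, ¬y7} — ¬y8 is true.
  7. {¬y8, y5} — ¬y8 is true.
  8. {y4, ¬y1} — y4 is true.
  9. {¬y2, ¬y8} — ¬y8 is true.
  10. {¬y7, y2, ¬y1} — ¬y7 is true.
  11. {y2, ¬y1, y6} — y2 is true.
  12. {y1, ¬y9, y3} — y1 is true.
  13. {y9, ¬y7, y6} — ¬y7 is true.
  14. {y1, y3, y9} — y3 is true.
  15. {y10, ¬y6, ¬y2} — ¬y6 is true.
  16. {¬y10, y7, y5} — y5 is true.
  17. {¬y10, y5, ¬y1} — y5 is true.
  18. {y1, ¬y5, y2} — y1 is true.
  19. {¬y8, ¬y10, ¬y5} — ¬y8 is true.
  20. {¬y7, ¬y3} — ¬y7 is true.
  21. {y1, ¬y5} — y1 is true.
  22. {y3, ¬y4} — y3 is true.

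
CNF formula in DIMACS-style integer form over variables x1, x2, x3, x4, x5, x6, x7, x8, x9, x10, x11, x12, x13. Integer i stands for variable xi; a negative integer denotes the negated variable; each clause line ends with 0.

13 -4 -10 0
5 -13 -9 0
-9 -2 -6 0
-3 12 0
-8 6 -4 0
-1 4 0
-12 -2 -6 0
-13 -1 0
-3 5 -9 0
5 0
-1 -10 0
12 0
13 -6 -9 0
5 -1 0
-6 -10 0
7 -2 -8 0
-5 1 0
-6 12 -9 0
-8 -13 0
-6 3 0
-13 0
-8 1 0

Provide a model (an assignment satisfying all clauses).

x1=True, x2=False, x3=True, x4=True, x5=True, x6=True, x7=False, x8=False, x9=False, x10=False, x11=True, x12=True, x13=False

Check each clause:
  1. (x13 OR NOT x10 OR NOT x4) — NOT x10 is true.
  2. (NOT x13 OR NOT x9 OR x5) — NOT x13 is true.
  3. (NOT x6 OR NOT x9 OR NOT x2) — NOT x2 is true.
  4. (x12 OR NOT x3) — x12 is true.
  5. (x6 OR NOT x8 OR NOT x4) — NOT x8 is true.
  6. (x4 OR NOT x1) — x4 is true.
  7. (NOT x6 OR NOT x12 OR NOT x2) — NOT x2 is true.
  8. (NOT x13 OR NOT x1) — NOT x13 is true.
  9. (NOT x9 OR x5 OR NOT x3) — x5 is true.
  10. (x5) — x5 is true.
  11. (NOT x10 OR NOT x1) — NOT x10 is true.
  12. (x12) — x12 is true.
  13. (x13 OR NOT x6 OR NOT x9) — NOT x9 is true.
  14. (x5 OR NOT x1) — x5 is true.
  15. (NOT x10 OR NOT x6) — NOT x10 is true.
  16. (NOT x2 OR NOT x8 OR x7) — NOT x8 is true.
  17. (x1 OR NOT x5) — x1 is true.
  18. (NOT x9 OR NOT x6 OR x12) — x12 is true.
  19. (NOT x8 OR NOT x13) — NOT x8 is true.
  20. (NOT x6 OR x3) — x3 is true.
  21. (NOT x13) — NOT x13 is true.
  22. (NOT x8 OR x1) — NOT x8 is true.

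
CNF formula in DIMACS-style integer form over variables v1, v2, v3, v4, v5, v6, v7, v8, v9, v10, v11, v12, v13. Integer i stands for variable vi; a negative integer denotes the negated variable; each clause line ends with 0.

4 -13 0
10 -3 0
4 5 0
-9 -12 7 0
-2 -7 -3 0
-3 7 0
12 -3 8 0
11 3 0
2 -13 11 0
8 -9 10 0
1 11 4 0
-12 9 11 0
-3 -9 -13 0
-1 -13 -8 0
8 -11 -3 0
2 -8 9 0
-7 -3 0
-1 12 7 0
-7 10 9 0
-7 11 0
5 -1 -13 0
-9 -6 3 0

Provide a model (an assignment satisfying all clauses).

v1=F, v2=F, v3=F, v4=T, v5=T, v6=F, v7=F, v8=F, v9=F, v10=T, v11=T, v12=F, v13=F

v4 occurs only positively in the remaining clauses — set v4 = True.
Pure literal: v5 appears only positively; assign v5 = True.
Try v1 = False.
For the remaining variables, v2 = False, v3 = False, v6 = False, v7 = False, v8 = False, v9 = False, v10 = True, v11 = True, v12 = False, v13 = False works.
Every clause has at least one true literal under this assignment.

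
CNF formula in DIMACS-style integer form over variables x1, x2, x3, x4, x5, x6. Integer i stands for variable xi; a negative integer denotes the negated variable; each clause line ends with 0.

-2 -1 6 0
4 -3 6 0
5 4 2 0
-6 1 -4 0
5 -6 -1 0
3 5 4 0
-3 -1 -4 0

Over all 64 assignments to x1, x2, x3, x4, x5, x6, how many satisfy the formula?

24

Case analysis on x4 and x1:
  x4=T, x1=T: remaining (x2,x3,x5,x6) ∈ {(F,F,F,F); (F,F,T,F); (F,F,T,T); (T,F,T,T)} — 4.
  x4=T, x1=F: forces x6=F; x2, x3, x5 free → 2^3 = 8.
  x4=F, x1=T: 5 of the 16 assignments to (x2,x3,x5,x6) work.
  x4=F, x1=F: 7 of the 16 assignments to (x2,x3,x5,x6) work.
Total: 4 + 8 + 5 + 7 = 24.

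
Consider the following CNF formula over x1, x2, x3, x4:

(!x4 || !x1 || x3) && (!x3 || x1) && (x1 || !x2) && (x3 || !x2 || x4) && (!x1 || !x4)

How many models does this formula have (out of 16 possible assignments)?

5

Satisfying assignments:
  x1=F x2=F x3=F x4=F
  x1=F x2=F x3=F x4=T
  x1=T x2=F x3=F x4=F
  x1=T x2=F x3=T x4=F
  x1=T x2=T x3=T x4=F
That's 5 in total.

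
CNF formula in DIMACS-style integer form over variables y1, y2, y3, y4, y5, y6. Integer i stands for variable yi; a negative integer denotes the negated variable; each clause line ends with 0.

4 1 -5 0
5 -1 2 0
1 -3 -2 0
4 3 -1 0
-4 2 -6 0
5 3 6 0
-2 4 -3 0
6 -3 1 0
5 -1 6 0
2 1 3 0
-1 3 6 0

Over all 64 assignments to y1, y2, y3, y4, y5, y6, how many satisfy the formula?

Case analysis on y1 and y3:
  y1=T, y3=T: 6 of the 16 assignments to (y2,y4,y5,y6) work.
  y1=T, y3=F: remaining (y2,y4,y5,y6) ∈ {(T,T,F,T); (T,T,T,T)} — 2.
  y1=F, y3=T: remaining (y2,y4,y5,y6) ∈ {(F,F,F,T)} — 1.
  y1=F, y3=F: remaining (y2,y4,y5,y6) ∈ {(T,F,F,T); (T,T,F,T); (T,T,T,F); (T,T,T,T)} — 4.
Total: 6 + 2 + 1 + 4 = 13.

13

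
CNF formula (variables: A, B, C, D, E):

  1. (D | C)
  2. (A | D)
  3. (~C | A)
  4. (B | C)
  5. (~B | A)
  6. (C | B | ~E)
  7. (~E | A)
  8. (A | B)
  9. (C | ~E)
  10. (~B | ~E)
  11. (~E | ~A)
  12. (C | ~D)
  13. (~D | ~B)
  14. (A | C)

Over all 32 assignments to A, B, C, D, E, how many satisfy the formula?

3

Satisfying assignments:
  A=1 B=0 C=1 D=0 E=0
  A=1 B=0 C=1 D=1 E=0
  A=1 B=1 C=1 D=0 E=0
That's 3 in total.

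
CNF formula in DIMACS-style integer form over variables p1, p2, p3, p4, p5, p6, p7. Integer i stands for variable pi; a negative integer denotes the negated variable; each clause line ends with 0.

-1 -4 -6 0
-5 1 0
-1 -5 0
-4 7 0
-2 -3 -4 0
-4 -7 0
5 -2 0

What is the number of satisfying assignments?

Case analysis on p4 and p1:
  p4=1, p1=1: a clause becomes empty — 0.
  p4=1, p1=0: a clause becomes empty — 0.
  p4=0, p1=1: forces p2=0; p5=0; p3, p6, p7 free → 2^3 = 8.
  p4=0, p1=0: forces p2=0; p5=0; p3, p6, p7 free → 2^3 = 8.
Total: 0 + 0 + 8 + 8 = 16.

16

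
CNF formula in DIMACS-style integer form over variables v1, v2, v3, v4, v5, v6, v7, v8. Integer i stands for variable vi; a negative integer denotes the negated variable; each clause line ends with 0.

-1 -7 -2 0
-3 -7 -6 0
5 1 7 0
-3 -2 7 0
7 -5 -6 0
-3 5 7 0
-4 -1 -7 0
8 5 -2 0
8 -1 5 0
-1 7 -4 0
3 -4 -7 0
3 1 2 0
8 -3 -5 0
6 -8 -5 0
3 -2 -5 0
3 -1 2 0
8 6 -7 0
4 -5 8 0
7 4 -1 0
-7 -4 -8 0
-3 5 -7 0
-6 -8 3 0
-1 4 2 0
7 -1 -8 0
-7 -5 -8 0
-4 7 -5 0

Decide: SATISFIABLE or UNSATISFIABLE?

Set v1 = False and propagate.
The remaining clauses are satisfied by v2 = True, v3 = False, v4 = False, v5 = False, v6 = False, v7 = True, v8 = True.
Every clause has at least one true literal under this assignment.
So v1 = False, v2 = True, v3 = False, v4 = False, v5 = False, v6 = False, v7 = True, v8 = True is a satisfying assignment.

SATISFIABLE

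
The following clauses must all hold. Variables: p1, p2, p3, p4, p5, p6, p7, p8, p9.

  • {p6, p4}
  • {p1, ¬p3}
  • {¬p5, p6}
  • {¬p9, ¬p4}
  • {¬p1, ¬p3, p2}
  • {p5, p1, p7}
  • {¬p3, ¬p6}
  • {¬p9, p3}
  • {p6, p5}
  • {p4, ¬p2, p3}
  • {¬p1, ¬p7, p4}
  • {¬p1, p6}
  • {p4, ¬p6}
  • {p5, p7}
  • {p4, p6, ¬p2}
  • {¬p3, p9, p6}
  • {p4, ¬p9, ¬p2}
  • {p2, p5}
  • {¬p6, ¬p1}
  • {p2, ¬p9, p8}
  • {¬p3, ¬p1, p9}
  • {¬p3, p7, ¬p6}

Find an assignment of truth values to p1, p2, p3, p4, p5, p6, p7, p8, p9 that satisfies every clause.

p1=False, p2=False, p3=False, p4=True, p5=True, p6=True, p7=False, p8=True, p9=False

p8 occurs only positively in the remaining clauses — set p8 = True.
Branch on p1: take p1 = False.
  then p3 is forced to False.
  then p9 is forced to False.
Set p2 = False and propagate.
  then p5 is forced to True.
  then p6 is forced to True.
  then p4 is forced to True.
p7 is now unconstrained; take p7 = False.
Every clause has at least one true literal under this assignment.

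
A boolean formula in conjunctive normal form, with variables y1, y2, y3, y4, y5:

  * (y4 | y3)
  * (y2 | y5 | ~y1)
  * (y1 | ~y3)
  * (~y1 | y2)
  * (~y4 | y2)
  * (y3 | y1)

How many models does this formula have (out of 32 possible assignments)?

Satisfying assignments:
  y1=1 y2=1 y3=0 y4=1 y5=0
  y1=1 y2=1 y3=0 y4=1 y5=1
  y1=1 y2=1 y3=1 y4=0 y5=0
  y1=1 y2=1 y3=1 y4=0 y5=1
  y1=1 y2=1 y3=1 y4=1 y5=0
  y1=1 y2=1 y3=1 y4=1 y5=1
Count: 6.

6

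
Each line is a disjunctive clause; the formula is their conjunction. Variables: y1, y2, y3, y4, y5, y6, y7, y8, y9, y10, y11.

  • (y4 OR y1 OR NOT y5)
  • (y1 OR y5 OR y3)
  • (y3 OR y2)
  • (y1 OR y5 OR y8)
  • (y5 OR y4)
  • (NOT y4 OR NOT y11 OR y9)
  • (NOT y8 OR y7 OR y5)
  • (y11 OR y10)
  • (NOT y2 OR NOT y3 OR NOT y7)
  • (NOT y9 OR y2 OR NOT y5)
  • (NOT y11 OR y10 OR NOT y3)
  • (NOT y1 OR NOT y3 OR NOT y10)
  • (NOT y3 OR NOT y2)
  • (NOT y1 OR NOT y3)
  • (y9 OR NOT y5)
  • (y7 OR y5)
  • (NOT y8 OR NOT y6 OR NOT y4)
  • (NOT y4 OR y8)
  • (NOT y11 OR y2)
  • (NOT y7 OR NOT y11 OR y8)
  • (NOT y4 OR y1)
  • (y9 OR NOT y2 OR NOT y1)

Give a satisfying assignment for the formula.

y1 = 1, y2 = 1, y3 = 0, y4 = 0, y5 = 1, y6 = 0, y7 = 1, y8 = 0, y9 = 1, y10 = 1, y11 = 0

y6 occurs only negated in the remaining clauses — set y6 = False.
Set y1 = True and propagate.
  then y3 is forced to False.
  then y2 is forced to True.
  then y9 is forced to True.
Branch on y4: take y4 = False.
  then y5 is forced to True.
The remaining clauses are satisfied by y7 = True, y8 = False, y10 = True, y11 = False.
Check each clause:
  1. (NOT y5 OR y4 OR y1) — y1 is true.
  2. (y1 OR y3 OR y5) — y1 is true.
  3. (y2 OR y3) — y2 is true.
  4. (y1 OR y8 OR y5) — y1 is true.
  5. (y5 OR y4) — y5 is true.
  6. (NOT y4 OR NOT y11 OR y9) — y9 is true.
  7. (y7 OR y5 OR NOT y8) — NOT y8 is true.
  8. (y11 OR y10) — y10 is true.
  9. (NOT y2 OR NOT y7 OR NOT y3) — NOT y3 is true.
  10. (NOT y9 OR y2 OR NOT y5) — y2 is true.
  11. (NOT y3 OR y10 OR NOT y11) — NOT y3 is true.
  12. (NOT y1 OR NOT y3 OR NOT y10) — NOT y3 is true.
  13. (NOT y2 OR NOT y3) — NOT y3 is true.
  14. (NOT y1 OR NOT y3) — NOT y3 is true.
  15. (NOT y5 OR y9) — y9 is true.
  16. (y7 OR y5) — y5 is true.
  17. (NOT y6 OR NOT y4 OR NOT y8) — NOT y8 is true.
  18. (NOT y4 OR y8) — NOT y4 is true.
  19. (y2 OR NOT y11) — y2 is true.
  20. (NOT y11 OR NOT y7 OR y8) — NOT y11 is true.
  21. (y1 OR NOT y4) — y1 is true.
  22. (NOT y2 OR NOT y1 OR y9) — y9 is true.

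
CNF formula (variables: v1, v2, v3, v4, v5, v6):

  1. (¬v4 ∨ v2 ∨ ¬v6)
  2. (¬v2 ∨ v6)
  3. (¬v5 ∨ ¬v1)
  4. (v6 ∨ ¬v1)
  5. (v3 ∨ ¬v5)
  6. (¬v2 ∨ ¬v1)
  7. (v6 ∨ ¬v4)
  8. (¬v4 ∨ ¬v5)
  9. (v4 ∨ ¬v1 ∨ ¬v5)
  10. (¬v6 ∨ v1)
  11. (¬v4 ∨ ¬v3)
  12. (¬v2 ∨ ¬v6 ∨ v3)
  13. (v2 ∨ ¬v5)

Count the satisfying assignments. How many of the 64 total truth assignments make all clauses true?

4

Satisfying assignments:
  v1=0 v2=0 v3=0 v4=0 v5=0 v6=0
  v1=0 v2=0 v3=1 v4=0 v5=0 v6=0
  v1=1 v2=0 v3=0 v4=0 v5=0 v6=1
  v1=1 v2=0 v3=1 v4=0 v5=0 v6=1
Count: 4.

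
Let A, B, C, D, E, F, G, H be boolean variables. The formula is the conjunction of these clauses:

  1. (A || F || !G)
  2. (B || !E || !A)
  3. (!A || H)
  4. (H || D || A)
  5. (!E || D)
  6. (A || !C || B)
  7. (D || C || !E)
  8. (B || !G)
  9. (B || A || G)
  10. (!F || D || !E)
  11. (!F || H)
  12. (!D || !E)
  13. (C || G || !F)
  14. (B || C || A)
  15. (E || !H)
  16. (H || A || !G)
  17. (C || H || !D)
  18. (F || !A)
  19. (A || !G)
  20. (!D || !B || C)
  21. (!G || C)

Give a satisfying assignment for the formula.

Try A = False.
  then G is forced to False.
  then B is forced to True.
The remaining clauses are satisfied by C = True, D = True, E = False, F = False, H = False.
Check each clause:
  1. (!G || A || F) — !G is true.
  2. (B || !E || !A) — B is true.
  3. (!A || H) — !A is true.
  4. (H || D || A) — D is true.
  5. (!E || D) — !E is true.
  6. (B || A || !C) — B is true.
  7. (C || D || !E) — C is true.
  8. (B || !G) — !G is true.
  9. (G || A || B) — B is true.
  10. (!F || D || !E) — !F is true.
  11. (H || !F) — !F is true.
  12. (!E || !D) — !E is true.
  13. (!F || G || C) — !F is true.
  14. (B || C || A) — B is true.
  15. (E || !H) — !H is true.
  16. (!G || H || A) — !G is true.
  17. (C || !D || H) — C is true.
  18. (!A || F) — !A is true.
  19. (A || !G) — !G is true.
  20. (!D || !B || C) — C is true.
  21. (!G || C) — !G is true.

A = False  B = True  C = True  D = True  E = False  F = False  G = False  H = False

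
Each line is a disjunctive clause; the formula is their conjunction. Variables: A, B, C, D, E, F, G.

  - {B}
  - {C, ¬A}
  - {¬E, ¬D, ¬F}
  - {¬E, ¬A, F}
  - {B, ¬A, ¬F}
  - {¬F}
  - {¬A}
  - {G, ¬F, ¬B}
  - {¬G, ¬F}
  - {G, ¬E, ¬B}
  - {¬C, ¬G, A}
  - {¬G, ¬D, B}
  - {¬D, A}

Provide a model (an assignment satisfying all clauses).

A=False  B=True  C=True  D=False  E=False  F=False  G=False

Unit propagation: (B) forces B = True.
(¬F) is a unit clause, so F = False.
(¬A) is a unit clause, so A = False.
(¬D) is a unit clause, so D = False.
E occurs only negated in the remaining clauses — set E = False.
Branch on C: take C = True.
  then G is forced to False.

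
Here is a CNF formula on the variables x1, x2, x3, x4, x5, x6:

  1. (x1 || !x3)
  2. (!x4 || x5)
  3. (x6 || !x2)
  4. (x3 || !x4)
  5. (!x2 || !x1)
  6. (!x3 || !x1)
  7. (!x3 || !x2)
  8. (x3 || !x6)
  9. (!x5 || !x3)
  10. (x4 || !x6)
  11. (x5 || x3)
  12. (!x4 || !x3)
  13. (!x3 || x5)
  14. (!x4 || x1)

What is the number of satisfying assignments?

2

The models are:
  x1=F x2=F x3=F x4=F x5=T x6=F
  x1=T x2=F x3=F x4=F x5=T x6=F
That's 2 in total.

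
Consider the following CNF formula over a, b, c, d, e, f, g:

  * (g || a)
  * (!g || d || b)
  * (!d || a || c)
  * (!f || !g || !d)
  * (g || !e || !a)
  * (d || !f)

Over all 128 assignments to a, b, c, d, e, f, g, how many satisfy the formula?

32

Case analysis on d and g:
  d=1, g=1: b, e free; 3 ways for (a,c,f) × 2^2 = 12.
  d=1, g=0: forces a=1; e=0; b, c, f free → 2^3 = 8.
  d=0, g=1: forces b=1; f=0; a, c, e free → 2^3 = 8.
  d=0, g=0: remaining (a,b,c,e,f) ∈ {(1,0,0,0,0); (1,0,1,0,0); (1,1,0,0,0); (1,1,1,0,0)} — 4.
Total: 12 + 8 + 8 + 4 = 32.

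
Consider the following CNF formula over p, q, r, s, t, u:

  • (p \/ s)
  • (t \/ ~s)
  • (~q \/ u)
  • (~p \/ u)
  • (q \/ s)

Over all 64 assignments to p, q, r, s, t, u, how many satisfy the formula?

14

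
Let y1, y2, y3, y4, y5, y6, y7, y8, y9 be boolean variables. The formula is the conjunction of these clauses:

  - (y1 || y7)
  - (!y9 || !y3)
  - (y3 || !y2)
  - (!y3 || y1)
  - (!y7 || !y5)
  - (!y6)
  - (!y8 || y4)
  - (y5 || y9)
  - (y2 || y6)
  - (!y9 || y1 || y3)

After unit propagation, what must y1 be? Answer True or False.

(!y6) is a unit clause: y6 = False.
(y6 || y2): since y6 = False, the clause reduces to (y2). y2 = True.
(y3 || !y2): since y2 = True, the clause reduces to (y3). y3 = True.
(!y9 || !y3) with y3 = True leaves only !y9, so y9 = False.
In (!y3 || y1), !y3 is now false; y1 must hold, so y1 = True.

True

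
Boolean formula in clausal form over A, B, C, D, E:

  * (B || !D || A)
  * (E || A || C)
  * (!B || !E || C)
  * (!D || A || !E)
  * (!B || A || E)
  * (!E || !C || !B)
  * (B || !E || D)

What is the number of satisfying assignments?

11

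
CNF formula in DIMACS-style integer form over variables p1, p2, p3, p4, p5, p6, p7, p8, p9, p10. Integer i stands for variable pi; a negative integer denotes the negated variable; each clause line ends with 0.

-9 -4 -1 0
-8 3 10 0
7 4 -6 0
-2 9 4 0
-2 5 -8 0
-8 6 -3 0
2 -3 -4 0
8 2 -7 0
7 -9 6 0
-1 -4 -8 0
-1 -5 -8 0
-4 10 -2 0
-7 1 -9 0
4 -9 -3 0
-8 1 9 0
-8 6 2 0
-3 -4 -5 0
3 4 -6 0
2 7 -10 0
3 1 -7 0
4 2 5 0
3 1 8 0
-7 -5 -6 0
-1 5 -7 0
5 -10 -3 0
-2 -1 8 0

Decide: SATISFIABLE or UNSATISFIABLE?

SATISFIABLE

Branch on p1: take p1 = True.
The remaining clauses are satisfied by p2 = False, p3 = False, p4 = False, p5 = True, p6 = False, p7 = False, p8 = False, p9 = False, p10 = False.
So p1=1, p2=0, p3=0, p4=0, p5=1, p6=0, p7=0, p8=0, p9=0, p10=0 is a satisfying assignment.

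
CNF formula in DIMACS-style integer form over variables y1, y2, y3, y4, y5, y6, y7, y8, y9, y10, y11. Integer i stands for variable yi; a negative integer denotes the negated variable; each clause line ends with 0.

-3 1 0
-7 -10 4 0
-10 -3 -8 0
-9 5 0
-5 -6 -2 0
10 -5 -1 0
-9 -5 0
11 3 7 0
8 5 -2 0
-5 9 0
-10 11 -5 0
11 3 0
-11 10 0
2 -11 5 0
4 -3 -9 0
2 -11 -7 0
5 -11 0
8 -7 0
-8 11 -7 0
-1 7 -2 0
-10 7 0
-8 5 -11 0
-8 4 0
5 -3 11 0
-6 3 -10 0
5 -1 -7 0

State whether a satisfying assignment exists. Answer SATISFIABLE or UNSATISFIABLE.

y5 = True:
  propagation gives y9=False; an empty clause results — contradiction.
y5 = False:
  propagation gives y9=False, y11=False, y3=True; an empty clause results — contradiction.
Every branch closes, so no satisfying assignment exists.

UNSATISFIABLE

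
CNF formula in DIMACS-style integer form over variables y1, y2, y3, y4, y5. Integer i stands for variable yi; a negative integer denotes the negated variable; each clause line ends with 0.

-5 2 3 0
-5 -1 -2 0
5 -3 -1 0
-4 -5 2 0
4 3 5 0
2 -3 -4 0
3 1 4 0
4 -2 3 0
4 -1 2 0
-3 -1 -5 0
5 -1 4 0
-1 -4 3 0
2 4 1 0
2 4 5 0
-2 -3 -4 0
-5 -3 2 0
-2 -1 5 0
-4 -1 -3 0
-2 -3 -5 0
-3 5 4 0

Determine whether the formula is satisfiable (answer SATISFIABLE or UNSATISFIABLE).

SATISFIABLE

Branch on y1: take y1 = False.
For the remaining variables, y2 = True, y3 = False, y4 = True, y5 = False works.
Every clause has at least one true literal under this assignment.
So y1=F, y2=T, y3=F, y4=T, y5=F is a satisfying assignment.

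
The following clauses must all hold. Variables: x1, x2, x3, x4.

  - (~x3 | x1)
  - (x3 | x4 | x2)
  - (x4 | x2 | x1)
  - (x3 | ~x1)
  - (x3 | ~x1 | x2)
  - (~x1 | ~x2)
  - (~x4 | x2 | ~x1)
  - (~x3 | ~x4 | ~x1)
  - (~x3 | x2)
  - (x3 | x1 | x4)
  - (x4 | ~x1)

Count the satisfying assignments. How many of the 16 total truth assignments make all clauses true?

Satisfying assignments:
  x1=0 x2=0 x3=0 x4=1
  x1=0 x2=1 x3=0 x4=1
Count: 2.

2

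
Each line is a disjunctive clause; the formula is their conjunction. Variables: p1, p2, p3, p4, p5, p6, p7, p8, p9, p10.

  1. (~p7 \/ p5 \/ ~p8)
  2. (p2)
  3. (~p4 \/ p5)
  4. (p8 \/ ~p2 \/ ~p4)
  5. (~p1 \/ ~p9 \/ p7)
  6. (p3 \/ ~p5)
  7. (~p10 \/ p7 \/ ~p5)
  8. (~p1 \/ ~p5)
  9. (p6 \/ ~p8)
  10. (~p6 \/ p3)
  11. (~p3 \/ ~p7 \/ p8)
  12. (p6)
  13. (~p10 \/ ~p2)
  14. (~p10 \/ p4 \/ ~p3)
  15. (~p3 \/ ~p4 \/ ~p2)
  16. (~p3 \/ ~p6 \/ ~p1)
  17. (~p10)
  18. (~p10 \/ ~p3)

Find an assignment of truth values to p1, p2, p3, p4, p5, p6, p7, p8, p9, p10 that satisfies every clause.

p1=0  p2=1  p3=1  p4=0  p5=0  p6=1  p7=0  p8=0  p9=0  p10=0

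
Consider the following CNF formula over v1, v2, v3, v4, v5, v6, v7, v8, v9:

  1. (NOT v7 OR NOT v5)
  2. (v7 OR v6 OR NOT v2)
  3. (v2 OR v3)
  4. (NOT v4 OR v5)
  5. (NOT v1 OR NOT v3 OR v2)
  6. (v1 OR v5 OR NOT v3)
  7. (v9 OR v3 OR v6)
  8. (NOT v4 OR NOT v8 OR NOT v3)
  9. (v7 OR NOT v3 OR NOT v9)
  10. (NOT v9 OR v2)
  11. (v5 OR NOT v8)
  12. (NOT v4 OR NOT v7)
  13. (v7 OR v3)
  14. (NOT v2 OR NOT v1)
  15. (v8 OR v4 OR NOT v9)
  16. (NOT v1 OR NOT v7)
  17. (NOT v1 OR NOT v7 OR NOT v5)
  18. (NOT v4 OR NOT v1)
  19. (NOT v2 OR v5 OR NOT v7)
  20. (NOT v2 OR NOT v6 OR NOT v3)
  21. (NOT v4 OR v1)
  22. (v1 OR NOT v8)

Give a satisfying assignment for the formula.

v1=False, v2=False, v3=True, v4=False, v5=True, v6=True, v7=False, v8=False, v9=False

Check each clause:
  1. (NOT v5 OR NOT v7) — NOT v7 is true.
  2. (v7 OR NOT v2 OR v6) — NOT v2 is true.
  3. (v3 OR v2) — v3 is true.
  4. (v5 OR NOT v4) — NOT v4 is true.
  5. (NOT v1 OR NOT v3 OR v2) — NOT v1 is true.
  6. (v1 OR v5 OR NOT v3) — v5 is true.
  7. (v9 OR v6 OR v3) — v3 is true.
  8. (NOT v3 OR NOT v8 OR NOT v4) — NOT v8 is true.
  9. (NOT v9 OR NOT v3 OR v7) — NOT v9 is true.
  10. (v2 OR NOT v9) — NOT v9 is true.
  11. (v5 OR NOT v8) — NOT v8 is true.
  12. (NOT v7 OR NOT v4) — NOT v7 is true.
  13. (v7 OR v3) — v3 is true.
  14. (NOT v1 OR NOT v2) — NOT v2 is true.
  15. (v4 OR v8 OR NOT v9) — NOT v9 is true.
  16. (NOT v1 OR NOT v7) — NOT v7 is true.
  17. (NOT v5 OR NOT v1 OR NOT v7) — NOT v7 is true.
  18. (NOT v4 OR NOT v1) — NOT v4 is true.
  19. (v5 OR NOT v2 OR NOT v7) — NOT v7 is true.
  20. (NOT v3 OR NOT v6 OR NOT v2) — NOT v2 is true.
  21. (NOT v4 OR v1) — NOT v4 is true.
  22. (v1 OR NOT v8) — NOT v8 is true.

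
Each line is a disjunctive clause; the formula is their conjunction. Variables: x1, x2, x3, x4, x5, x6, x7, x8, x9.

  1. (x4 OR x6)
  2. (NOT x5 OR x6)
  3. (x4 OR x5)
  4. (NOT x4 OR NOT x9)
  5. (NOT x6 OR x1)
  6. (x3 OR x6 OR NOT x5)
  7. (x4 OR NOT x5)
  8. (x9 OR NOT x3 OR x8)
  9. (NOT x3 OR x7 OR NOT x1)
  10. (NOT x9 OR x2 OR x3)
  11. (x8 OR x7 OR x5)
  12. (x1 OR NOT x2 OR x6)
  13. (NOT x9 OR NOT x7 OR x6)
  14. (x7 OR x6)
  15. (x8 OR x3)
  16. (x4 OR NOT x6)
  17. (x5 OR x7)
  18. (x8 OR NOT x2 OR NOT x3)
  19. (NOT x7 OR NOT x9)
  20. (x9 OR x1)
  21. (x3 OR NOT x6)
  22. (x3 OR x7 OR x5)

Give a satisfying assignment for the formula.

x1=True, x2=True, x3=True, x4=True, x5=False, x6=True, x7=True, x8=True, x9=False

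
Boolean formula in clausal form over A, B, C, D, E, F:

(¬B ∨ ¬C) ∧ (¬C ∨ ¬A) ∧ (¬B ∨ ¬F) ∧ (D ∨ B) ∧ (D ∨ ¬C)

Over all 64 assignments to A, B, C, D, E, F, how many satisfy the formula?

Case analysis on B and C:
  B=T, C=T: a clause becomes empty — 0.
  B=T, C=F: forces F=F; A, D, E free → 2^3 = 8.
  B=F, C=T: remaining (A,D,E,F) ∈ {(F,T,F,F); (F,T,F,T); (F,T,T,F); (F,T,T,T)} — 4.
  B=F, C=F: forces D=T; A, E, F free → 2^3 = 8.
Total: 0 + 8 + 4 + 8 = 20.

20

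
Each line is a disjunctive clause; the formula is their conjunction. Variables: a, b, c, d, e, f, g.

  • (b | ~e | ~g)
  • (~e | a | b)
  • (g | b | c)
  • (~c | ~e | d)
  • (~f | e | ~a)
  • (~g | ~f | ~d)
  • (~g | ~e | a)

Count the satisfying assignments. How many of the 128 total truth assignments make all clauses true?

Case analysis on e and g:
  e=1, g=1: remaining (a,b,c,d,f) ∈ {(1,1,0,0,0); (1,1,0,0,1); (1,1,0,1,0); (1,1,1,1,0)} — 4.
  e=1, g=0: f free; 7 ways for (a,b,c,d) × 2^1 = 14.
  e=0, g=1: b, c free; 5 ways for (a,d,f) × 2^2 = 20.
  e=0, g=0: d free; 9 ways for (a,b,c,f) × 2^1 = 18.
Total: 4 + 14 + 20 + 18 = 56.

56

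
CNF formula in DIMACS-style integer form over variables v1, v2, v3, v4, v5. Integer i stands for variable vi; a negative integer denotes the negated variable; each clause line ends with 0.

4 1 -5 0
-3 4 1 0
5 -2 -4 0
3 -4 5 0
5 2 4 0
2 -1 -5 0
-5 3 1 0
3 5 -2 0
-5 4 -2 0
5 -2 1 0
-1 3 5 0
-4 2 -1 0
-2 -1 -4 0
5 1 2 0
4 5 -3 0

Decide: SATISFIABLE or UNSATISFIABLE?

Branch on v1: take v1 = False.
The remaining clauses are satisfied by v2 = False, v3 = True, v4 = True, v5 = True.
Every clause has at least one true literal under this assignment.
So v1 = F, v2 = F, v3 = T, v4 = T, v5 = T is a satisfying assignment.

SATISFIABLE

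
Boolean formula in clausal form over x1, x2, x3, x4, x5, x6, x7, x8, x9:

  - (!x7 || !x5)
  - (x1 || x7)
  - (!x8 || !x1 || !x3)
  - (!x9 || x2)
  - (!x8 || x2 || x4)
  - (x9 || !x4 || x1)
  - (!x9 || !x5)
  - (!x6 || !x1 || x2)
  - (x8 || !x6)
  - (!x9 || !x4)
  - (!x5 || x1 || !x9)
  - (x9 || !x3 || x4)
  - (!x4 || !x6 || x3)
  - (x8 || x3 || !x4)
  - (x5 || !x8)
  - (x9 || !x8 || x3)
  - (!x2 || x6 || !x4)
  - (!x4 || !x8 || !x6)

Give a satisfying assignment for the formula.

Branch on x1: take x1 = True.
Try x2 = True.
Branch on x3: take x3 = False.
The remaining clauses are satisfied by x4 = False, x5 = False, x6 = False, x7 = False, x8 = False, x9 = True.

x1 = T  x2 = T  x3 = F  x4 = F  x5 = F  x6 = F  x7 = F  x8 = F  x9 = T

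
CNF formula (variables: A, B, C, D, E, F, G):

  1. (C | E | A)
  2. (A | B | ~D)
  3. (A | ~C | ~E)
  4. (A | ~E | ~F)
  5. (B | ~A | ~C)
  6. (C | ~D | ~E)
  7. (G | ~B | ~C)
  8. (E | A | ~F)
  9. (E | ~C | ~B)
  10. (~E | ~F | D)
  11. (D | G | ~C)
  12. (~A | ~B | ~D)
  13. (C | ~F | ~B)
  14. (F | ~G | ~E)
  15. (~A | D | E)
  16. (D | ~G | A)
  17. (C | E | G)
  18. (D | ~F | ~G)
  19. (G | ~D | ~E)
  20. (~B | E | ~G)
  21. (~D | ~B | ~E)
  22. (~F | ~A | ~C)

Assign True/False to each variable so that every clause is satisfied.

A=T  B=F  C=F  D=T  E=F  F=T  G=T

Check each clause:
  1. (E | C | A) — A is true.
  2. (B | A | ~D) — A is true.
  3. (~E | ~C | A) — A is true.
  4. (~E | ~F | A) — A is true.
  5. (~C | B | ~A) — ~C is true.
  6. (C | ~E | ~D) — ~E is true.
  7. (~B | ~C | G) — ~C is true.
  8. (E | A | ~F) — A is true.
  9. (~B | E | ~C) — ~C is true.
  10. (~F | D | ~E) — ~E is true.
  11. (D | ~C | G) — D is true.
  12. (~A | ~D | ~B) — ~B is true.
  13. (~F | C | ~B) — ~B is true.
  14. (~E | ~G | F) — ~E is true.
  15. (~A | E | D) — D is true.
  16. (D | A | ~G) — D is true.
  17. (G | C | E) — G is true.
  18. (~G | ~F | D) — D is true.
  19. (~E | G | ~D) — ~E is true.
  20. (~G | E | ~B) — ~B is true.
  21. (~D | ~B | ~E) — ~E is true.
  22. (~A | ~F | ~C) — ~C is true.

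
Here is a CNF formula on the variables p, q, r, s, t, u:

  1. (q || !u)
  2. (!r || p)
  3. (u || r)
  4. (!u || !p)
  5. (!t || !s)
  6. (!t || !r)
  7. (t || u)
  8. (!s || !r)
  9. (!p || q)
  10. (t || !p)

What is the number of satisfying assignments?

The models are:
  p=0 q=1 r=0 s=0 t=0 u=1
  p=0 q=1 r=0 s=0 t=1 u=1
  p=0 q=1 r=0 s=1 t=0 u=1
Count: 3.

3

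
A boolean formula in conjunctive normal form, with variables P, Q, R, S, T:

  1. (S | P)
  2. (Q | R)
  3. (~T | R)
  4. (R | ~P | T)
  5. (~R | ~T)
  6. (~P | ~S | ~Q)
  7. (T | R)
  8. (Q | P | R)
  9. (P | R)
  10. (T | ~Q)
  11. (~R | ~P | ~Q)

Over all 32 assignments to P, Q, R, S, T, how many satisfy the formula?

3

The models are:
  P=F Q=F R=T S=T T=F
  P=T Q=F R=T S=F T=F
  P=T Q=F R=T S=T T=F
Count: 3.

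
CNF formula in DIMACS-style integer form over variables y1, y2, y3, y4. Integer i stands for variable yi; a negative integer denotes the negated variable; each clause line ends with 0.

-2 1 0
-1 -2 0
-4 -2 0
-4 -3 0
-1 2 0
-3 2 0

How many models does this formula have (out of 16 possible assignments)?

2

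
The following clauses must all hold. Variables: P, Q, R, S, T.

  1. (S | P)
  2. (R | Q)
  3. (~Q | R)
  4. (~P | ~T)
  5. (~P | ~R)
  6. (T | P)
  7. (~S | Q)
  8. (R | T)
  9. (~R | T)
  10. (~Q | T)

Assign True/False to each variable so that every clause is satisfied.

P=0, Q=1, R=1, S=1, T=1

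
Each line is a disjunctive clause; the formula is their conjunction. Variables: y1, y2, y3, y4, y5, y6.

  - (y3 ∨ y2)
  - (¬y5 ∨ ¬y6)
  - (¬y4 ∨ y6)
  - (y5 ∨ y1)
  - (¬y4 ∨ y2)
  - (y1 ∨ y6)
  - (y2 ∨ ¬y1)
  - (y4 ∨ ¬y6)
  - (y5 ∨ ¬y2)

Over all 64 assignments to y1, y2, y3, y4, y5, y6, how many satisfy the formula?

2

Satisfying assignments:
  y1=1 y2=1 y3=0 y4=0 y5=1 y6=0
  y1=1 y2=1 y3=1 y4=0 y5=1 y6=0
Count: 2.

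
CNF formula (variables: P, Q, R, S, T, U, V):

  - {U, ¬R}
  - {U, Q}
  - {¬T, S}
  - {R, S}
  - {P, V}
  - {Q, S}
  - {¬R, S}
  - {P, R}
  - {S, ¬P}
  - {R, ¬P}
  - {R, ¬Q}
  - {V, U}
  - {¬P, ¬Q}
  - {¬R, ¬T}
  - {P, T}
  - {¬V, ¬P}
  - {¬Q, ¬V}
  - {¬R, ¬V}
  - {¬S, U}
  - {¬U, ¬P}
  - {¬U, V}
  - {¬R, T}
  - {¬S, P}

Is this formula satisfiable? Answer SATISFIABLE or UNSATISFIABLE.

UNSATISFIABLE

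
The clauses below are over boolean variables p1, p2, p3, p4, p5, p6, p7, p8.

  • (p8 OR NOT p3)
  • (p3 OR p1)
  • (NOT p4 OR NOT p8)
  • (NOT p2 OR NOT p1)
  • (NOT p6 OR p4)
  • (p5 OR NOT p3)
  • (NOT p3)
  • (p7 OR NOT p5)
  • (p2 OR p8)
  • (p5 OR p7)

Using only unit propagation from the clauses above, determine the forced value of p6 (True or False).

False

(NOT p3) is a unit clause: p3 = False.
(p1 OR p3): since p3 = False, the clause reduces to (p1). p1 = True.
(NOT p1 OR NOT p2): since p1 = True, the clause reduces to (NOT p2). p2 = False.
In (p2 OR p8), p2 is now false; p8 must hold, so p8 = True.
(NOT p8 OR NOT p4): since p8 = True, the clause reduces to (NOT p4). p4 = False.
In (p4 OR NOT p6), p4 is now false; NOT p6 must hold, so p6 = False.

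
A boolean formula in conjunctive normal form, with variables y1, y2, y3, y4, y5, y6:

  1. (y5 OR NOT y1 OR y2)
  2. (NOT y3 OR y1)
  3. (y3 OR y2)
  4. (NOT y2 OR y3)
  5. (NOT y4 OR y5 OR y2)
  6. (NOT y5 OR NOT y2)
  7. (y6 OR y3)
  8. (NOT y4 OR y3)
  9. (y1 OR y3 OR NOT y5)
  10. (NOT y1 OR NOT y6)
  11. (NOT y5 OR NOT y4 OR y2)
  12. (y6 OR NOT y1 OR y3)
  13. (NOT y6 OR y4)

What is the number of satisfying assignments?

The models are:
  y1=T y2=F y3=T y4=F y5=T y6=F
  y1=T y2=T y3=T y4=F y5=F y6=F
  y1=T y2=T y3=T y4=T y5=F y6=F
Count: 3.

3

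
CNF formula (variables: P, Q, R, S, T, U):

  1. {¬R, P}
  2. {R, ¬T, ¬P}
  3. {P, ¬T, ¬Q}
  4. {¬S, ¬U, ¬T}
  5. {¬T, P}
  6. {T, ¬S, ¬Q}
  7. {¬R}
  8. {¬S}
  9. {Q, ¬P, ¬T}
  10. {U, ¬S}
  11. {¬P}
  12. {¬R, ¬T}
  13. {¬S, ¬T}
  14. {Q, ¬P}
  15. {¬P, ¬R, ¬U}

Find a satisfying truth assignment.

P=F  Q=T  R=F  S=F  T=F  U=T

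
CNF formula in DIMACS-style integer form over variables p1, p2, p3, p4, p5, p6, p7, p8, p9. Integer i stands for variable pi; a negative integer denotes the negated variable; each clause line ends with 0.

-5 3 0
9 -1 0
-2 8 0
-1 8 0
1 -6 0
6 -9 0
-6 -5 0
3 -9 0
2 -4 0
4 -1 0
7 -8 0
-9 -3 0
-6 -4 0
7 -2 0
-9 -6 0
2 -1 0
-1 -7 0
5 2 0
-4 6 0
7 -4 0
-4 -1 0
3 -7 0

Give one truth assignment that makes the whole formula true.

Set p1 = False and propagate.
  then p6 is forced to False.
  then p9 is forced to False.
  then p4 is forced to False.
Branch on p2: take p2 = True.
  then p8 is forced to True.
  then p7 is forced to True.
  then p3 is forced to True.
p5 is now unconstrained; take p5 = False.
Every clause has at least one true literal under this assignment.
Check each clause:
  1. (!p5 || p3) — p3 is true.
  2. (!p1 || p9) — !p1 is true.
  3. (p8 || !p2) — p8 is true.
  4. (!p1 || p8) — p8 is true.
  5. (!p6 || p1) — !p6 is true.
  6. (p6 || !p9) — !p9 is true.
  7. (!p6 || !p5) — !p6 is true.
  8. (p3 || !p9) — p3 is true.
  9. (!p4 || p2) — p2 is true.
  10. (!p1 || p4) — !p1 is true.
  11. (p7 || !p8) — p7 is true.
  12. (!p3 || !p9) — !p9 is true.
  13. (!p4 || !p6) — !p6 is true.
  14. (!p2 || p7) — p7 is true.
  15. (!p6 || !p9) — !p6 is true.
  16. (!p1 || p2) — p2 is true.
  17. (!p1 || !p7) — !p1 is true.
  18. (p2 || p5) — p2 is true.
  19. (!p4 || p6) — !p4 is true.
  20. (p7 || !p4) — !p4 is true.
  21. (!p1 || !p4) — !p4 is true.
  22. (!p7 || p3) — p3 is true.

p1=False, p2=True, p3=True, p4=False, p5=False, p6=False, p7=True, p8=True, p9=False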